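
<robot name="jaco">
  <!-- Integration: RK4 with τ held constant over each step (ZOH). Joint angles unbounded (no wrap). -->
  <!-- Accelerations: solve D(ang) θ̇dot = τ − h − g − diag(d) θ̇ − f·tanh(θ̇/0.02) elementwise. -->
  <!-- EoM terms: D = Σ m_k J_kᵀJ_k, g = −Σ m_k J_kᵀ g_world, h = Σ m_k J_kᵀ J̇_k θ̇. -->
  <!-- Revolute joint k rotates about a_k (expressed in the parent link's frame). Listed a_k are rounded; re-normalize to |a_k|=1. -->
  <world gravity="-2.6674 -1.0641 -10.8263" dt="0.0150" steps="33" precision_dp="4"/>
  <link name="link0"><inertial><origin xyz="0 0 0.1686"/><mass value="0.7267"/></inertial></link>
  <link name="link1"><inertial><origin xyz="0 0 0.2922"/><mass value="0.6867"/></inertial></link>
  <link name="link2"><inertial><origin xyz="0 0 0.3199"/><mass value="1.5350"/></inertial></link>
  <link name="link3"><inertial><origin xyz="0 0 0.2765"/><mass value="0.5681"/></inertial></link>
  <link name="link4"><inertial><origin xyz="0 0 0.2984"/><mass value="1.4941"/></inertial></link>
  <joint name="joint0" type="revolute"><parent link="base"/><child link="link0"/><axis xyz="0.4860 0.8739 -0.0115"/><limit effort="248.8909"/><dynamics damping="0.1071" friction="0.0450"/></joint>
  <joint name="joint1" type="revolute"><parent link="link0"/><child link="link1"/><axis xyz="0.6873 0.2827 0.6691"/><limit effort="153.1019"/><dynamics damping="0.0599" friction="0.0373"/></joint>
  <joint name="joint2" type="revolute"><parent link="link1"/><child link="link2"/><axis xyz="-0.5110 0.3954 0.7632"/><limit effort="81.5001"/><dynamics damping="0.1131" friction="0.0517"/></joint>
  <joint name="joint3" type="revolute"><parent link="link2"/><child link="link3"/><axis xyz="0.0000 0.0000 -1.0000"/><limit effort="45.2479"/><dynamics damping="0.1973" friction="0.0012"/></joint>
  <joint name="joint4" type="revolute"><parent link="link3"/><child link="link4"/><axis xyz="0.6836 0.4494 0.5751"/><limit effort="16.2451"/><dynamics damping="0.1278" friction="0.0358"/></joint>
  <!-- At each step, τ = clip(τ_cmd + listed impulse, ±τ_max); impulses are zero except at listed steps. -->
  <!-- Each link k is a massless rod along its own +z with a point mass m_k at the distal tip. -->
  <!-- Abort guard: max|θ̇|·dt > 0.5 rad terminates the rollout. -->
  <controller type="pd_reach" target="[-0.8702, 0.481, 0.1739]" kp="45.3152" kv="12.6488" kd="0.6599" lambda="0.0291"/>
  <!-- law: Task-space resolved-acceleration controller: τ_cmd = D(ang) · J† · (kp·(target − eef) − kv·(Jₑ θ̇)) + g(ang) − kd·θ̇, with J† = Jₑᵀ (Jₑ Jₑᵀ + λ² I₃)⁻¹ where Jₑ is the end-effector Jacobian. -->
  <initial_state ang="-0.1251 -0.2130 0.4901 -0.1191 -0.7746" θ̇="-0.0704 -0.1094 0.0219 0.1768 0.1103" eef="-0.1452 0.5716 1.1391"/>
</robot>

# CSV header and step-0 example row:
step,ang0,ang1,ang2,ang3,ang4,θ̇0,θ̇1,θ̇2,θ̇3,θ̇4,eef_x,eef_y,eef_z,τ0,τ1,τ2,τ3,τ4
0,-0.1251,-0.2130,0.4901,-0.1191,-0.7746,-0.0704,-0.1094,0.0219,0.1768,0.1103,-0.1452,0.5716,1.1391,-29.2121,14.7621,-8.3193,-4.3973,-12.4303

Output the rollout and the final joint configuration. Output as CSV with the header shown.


step,ang0,ang1,ang2,ang3,ang4,θ̇0,θ̇1,θ̇2,θ̇3,θ̇4,eef_x,eef_y,eef_z,τ0,τ1,τ2,τ3,τ4
1,-0.1270,-0.2066,0.4946,-0.1182,-0.8044,-0.1815,0.9345,0.5370,-0.0569,-4.0476,-0.1493,0.5729,1.1335,-22.1046,11.7559,-7.2286,-3.5634,-6.6595
2,-0.1315,-0.1857,0.5077,-0.1171,-0.8806,-0.4122,1.7951,1.1180,0.1784,-6.1138,-0.1594,0.5730,1.1205,-20.5931,7.2675,-5.3965,-3.2816,-3.2401
3,-0.1392,-0.1560,0.5260,-0.1155,-0.9795,-0.6052,2.1224,1.2460,0.0057,-7.0887,-0.1735,0.5716,1.1026,-19.8871,3.2510,-3.2641,-2.7391,-1.0441
4,-0.1503,-0.1211,0.5478,-0.1139,-1.0865,-0.8688,2.4797,1.5866,0.1675,-7.2129,-0.1907,0.5692,1.0817,-18.3700,0.2474,-1.7841,-2.4238,0.2865
5,-0.1648,-0.0837,0.5719,-0.1130,-1.1939,-1.0613,2.4861,1.5826,-0.0733,-7.1294,-0.2101,0.5659,1.0588,-15.7312,-1.5783,-0.6243,-1.8037,1.2874
6,-0.1825,-0.0448,0.5982,-0.1123,-1.2971,-1.2937,2.6579,1.8637,0.1182,-6.6785,-0.2313,0.5624,1.0347,-12.1318,-2.4996,-0.2646,-1.5004,1.8661
7,-0.2030,-0.0061,0.6255,-0.1129,-1.3947,-1.4345,2.4998,1.7729,-0.2016,-6.3508,-0.2539,0.5587,1.0096,-8.1114,-2.6809,-0.0882,-0.8557,2.3867
8,-0.2259,0.0324,0.6546,-0.1134,-1.4851,-1.6159,2.6204,2.0626,0.0959,-5.7205,-0.2775,0.5553,0.9841,-3.5717,-2.3322,-0.6233,-0.6958,2.5532
9,-0.2507,0.0695,0.6839,-0.1156,-1.5685,-1.6942,2.3434,1.8755,-0.3400,-5.3922,-0.3020,0.5522,0.9582,0.7209,-1.6471,-1.0449,-0.0607,2.8139
10,-0.2771,0.1057,0.7146,-0.1171,-1.6440,-1.8249,2.4695,2.1975,0.1156,-4.6749,-0.3270,0.5495,0.9321,5.4354,-0.6354,-2.1400,-0.1226,2.6905
11,-0.3046,0.1396,0.7449,-0.1204,-1.7126,-1.8482,2.0929,1.9001,-0.4723,-4.4374,-0.3524,0.5472,0.9059,9.3840,0.4089,-2.8123,0.5090,2.8253
12,-0.3330,0.1722,0.7761,-0.1227,-1.7733,-1.9336,2.2445,2.2538,0.1563,-3.6619,-0.3778,0.5455,0.8797,13.9286,1.7323,-4.1986,0.2083,2.5068
13,-0.3618,0.2021,0.8064,-0.1268,-1.8279,-1.9198,1.8011,1.8573,-0.5784,-3.5530,-0.4032,0.5440,0.8535,17.2606,2.8358,-4.8946,0.8399,2.6178
14,-0.3910,0.2305,0.8371,-0.1297,-1.8752,-1.9657,1.9709,2.2185,0.1820,-2.7532,-0.4283,0.5430,0.8275,21.4735,4.2666,-6.3675,0.3426,2.1962
15,-0.4202,0.2561,0.8663,-0.1342,-1.9171,-1.9347,1.5134,1.7637,-0.6350,-2.7684,-0.4530,0.5423,0.8016,24.1323,5.2707,-6.9750,0.9472,2.3393
16,-0.4494,0.2802,0.8953,-0.1376,-1.9528,-1.9476,1.6772,2.0921,0.1644,-1.9974,-0.4773,0.5418,0.7758,27.9053,6.6759,-8.3763,0.3413,1.8989
17,-0.4783,0.3018,0.9227,-0.1421,-1.9840,-1.9143,1.2619,1.6350,-0.6307,-2.0953,-0.5008,0.5415,0.7503,29.9732,7.5231,-8.8670,0.8667,2.0788
18,-0.5069,0.3218,0.9492,-0.1460,-2.0103,-1.9022,1.3947,1.8917,0.1005,-1.4128,-0.5237,0.5413,0.7251,33.2181,8.8071,-10.0841,0.2538,1.6859
19,-0.5352,0.3398,0.9741,-0.1504,-2.0328,-1.8722,1.0600,1.4815,-0.5750,-1.5361,-0.5457,0.5411,0.7001,34.8364,9.5016,-10.4723,0.6516,1.8753
20,-0.5631,0.3564,0.9976,-0.1546,-2.0518,-1.8436,1.1489,1.6466,0.0112,-0.9851,-0.5669,0.5410,0.6755,37.4995,10.6007,-11.4457,0.1110,1.5687
21,-0.5905,0.3716,1.0194,-0.1589,-2.0676,-1.8156,0.9057,1.3104,-0.4926,-1.0883,-0.5871,0.5408,0.6513,38.7948,11.1693,-11.7536,0.3629,1.7362
22,-0.6175,0.3855,1.0397,-0.1632,-2.0809,-1.7773,0.9530,1.3881,-0.0751,-0.6810,-0.6064,0.5405,0.6276,40.8748,12.0550,-12.4748,-0.0679,1.5247
23,-0.6439,0.3985,1.0583,-0.1673,-2.0919,-1.7472,0.7898,1.1298,-0.4080,-0.7439,-0.6247,0.5402,0.6044,41.9216,12.5214,-12.7158,0.0542,1.6527
24,-0.6698,0.4104,1.0753,-0.1715,-2.1010,-1.7032,0.8060,1.1409,-0.1402,-0.4654,-0.6421,0.5398,0.5818,43.4655,13.1970,-13.2116,-0.2656,1.5232
25,-0.6951,0.4216,1.0909,-0.1754,-2.1083,-1.6676,0.7021,0.9504,-0.3357,-0.4896,-0.6585,0.5392,0.5598,44.2930,13.5737,-13.3904,-0.2379,1.6097
26,-0.7197,0.4321,1.1049,-0.1793,-2.1143,-1.6196,0.6991,0.9207,-0.1779,-0.3103,-0.6739,0.5385,0.5384,45.3771,14.0643,-13.7040,-0.4663,1.5389
27,-0.7437,0.4420,1.1175,-0.1830,-2.1191,-1.5772,0.6338,0.7827,-0.2799,-0.3085,-0.6884,0.5377,0.5177,45.9920,14.3569,-13.8217,-0.4945,1.5918
28,-0.7670,0.4514,1.1289,-0.1866,-2.1229,-1.5257,0.6208,0.7346,-0.1921,-0.1977,-0.7020,0.5368,0.4977,46.6998,14.6959,-13.9974,-0.6562,1.5569
29,-0.7895,0.4604,1.1391,-0.1900,-2.1259,-1.4770,0.5779,0.6347,-0.2382,-0.1833,-0.7148,0.5358,0.4784,47.1084,14.9092,-14.0567,-0.7098,1.5863
30,-0.8112,0.4689,1.1482,-0.1933,-2.1282,-1.4224,0.5604,0.5833,-0.1902,-0.1165,-0.7267,0.5347,0.4599,47.5176,15.1297,-14.1320,-0.8256,1.5703
31,-0.8322,0.4770,1.1564,-0.1963,-2.1298,-1.3689,0.5297,0.5107,-0.2065,-0.0990,-0.7378,0.5334,0.4422,47.7352,15.2712,-14.1390,-0.8854,1.5845
32,-0.8523,0.4848,1.1636,-0.1993,-2.1310,-1.3120,0.5105,0.4639,-0.1794,-0.0592,-0.7481,0.5321,0.4252,47.9122,15.4013,-14.1428,-0.9701,1.5765
33,-0.8715,0.4923,1.1702,-0.2021,-2.1319,-1.2556,0.4859,0.4108,-0.1815,-0.0440,-0.7577,0.5307,0.4090,,,,,
# final ang (rad): -0.8715 0.4923 1.1702 -0.2021 -2.1319


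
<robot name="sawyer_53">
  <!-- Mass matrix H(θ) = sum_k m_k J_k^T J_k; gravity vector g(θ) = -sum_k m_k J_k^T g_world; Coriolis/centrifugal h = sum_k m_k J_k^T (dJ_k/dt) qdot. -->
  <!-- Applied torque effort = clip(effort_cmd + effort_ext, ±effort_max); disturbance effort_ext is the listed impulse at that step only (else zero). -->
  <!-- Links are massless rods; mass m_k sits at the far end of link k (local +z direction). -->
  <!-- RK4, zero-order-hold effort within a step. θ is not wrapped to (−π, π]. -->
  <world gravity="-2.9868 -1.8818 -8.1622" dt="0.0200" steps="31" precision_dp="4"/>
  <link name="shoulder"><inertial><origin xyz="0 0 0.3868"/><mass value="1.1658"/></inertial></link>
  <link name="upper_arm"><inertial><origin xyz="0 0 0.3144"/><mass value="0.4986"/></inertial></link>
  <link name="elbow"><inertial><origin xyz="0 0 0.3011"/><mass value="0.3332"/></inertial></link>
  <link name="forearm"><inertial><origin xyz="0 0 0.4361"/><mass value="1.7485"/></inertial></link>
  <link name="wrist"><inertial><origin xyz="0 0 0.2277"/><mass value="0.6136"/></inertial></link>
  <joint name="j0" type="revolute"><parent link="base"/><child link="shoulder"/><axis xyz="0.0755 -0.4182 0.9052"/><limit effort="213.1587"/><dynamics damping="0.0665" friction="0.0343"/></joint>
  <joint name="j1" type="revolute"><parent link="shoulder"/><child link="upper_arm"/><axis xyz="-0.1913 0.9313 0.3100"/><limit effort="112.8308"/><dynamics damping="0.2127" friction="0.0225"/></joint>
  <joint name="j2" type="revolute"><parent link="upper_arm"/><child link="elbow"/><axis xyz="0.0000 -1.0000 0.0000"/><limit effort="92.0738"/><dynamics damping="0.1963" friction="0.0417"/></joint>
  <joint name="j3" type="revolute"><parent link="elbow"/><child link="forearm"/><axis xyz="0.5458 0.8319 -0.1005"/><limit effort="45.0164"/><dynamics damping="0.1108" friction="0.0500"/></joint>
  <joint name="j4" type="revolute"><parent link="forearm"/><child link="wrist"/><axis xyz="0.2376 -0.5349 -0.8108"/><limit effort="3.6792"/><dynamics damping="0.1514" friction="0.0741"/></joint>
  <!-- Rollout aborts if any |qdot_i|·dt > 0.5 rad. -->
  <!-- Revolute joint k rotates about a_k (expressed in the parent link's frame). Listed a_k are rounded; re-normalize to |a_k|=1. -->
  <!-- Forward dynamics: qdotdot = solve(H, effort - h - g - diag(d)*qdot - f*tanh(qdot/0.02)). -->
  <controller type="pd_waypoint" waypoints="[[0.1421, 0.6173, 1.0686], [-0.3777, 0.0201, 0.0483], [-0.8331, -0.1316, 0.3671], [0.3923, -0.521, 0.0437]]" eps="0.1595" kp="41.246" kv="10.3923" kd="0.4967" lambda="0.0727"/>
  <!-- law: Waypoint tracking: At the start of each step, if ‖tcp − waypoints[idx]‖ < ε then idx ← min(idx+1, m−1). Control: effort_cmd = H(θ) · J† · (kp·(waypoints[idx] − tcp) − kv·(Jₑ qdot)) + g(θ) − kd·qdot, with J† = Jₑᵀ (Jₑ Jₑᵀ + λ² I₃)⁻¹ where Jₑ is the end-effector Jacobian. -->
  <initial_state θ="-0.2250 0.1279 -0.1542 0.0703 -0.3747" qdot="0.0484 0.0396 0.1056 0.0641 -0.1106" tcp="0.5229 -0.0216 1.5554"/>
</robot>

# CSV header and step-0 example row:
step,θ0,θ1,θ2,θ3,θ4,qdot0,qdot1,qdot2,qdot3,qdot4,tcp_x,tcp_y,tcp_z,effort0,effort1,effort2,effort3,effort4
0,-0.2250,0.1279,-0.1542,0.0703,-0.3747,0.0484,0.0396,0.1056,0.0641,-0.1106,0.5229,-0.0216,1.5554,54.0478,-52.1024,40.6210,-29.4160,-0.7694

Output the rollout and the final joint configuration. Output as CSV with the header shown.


step,θ0,θ1,θ2,θ3,θ4,qdot0,qdot1,qdot2,qdot3,qdot4,tcp_x,tcp_y,tcp_z,effort0,effort1,effort2,effort3,effort4
1,-0.1959,0.1266,-0.1686,0.0782,-0.3837,2.8439,-0.1274,-1.4463,0.7872,-0.7508,0.5195,-0.0164,1.5537,42.5465,-41.0613,32.8418,-23.8499,-0.4054
2,-0.1184,0.1251,-0.2035,0.1036,-0.3970,4.8233,-0.0706,-2.0522,1.7266,-0.5578,0.5102,-0.0028,1.5486,30.1682,-25.9381,22.1737,-17.9400,-0.5949
3,-0.0108,0.1230,-0.2482,0.1442,-0.4084,5.8774,-0.1802,-2.4436,2.2846,-0.5661,0.4950,0.0172,1.5401,18.0535,-11.1361,11.8402,-11.9896,-0.6095
4,0.1116,0.1198,-0.2966,0.1944,-0.4180,6.3180,-0.1919,-2.4661,2.6484,-0.4166,0.4747,0.0426,1.5282,7.3206,0.9560,3.2072,-6.7962,-0.6178
5,0.2380,0.1163,-0.3448,0.2484,-0.4257,6.2971,-0.1925,-2.4238,2.6798,-0.3723,0.4505,0.0722,1.5131,-1.2870,8.8346,-2.6150,-2.7365,-0.4810
6,0.3612,0.1135,-0.3911,0.3015,-0.4322,6.0256,-0.1126,-2.2723,2.5832,-0.2971,0.4234,0.1046,1.4953,-7.7198,12.8664,-5.8484,-0.0121,-0.3095
7,0.4774,0.1124,-0.4347,0.3512,-0.4377,5.5953,-0.0187,-2.1353,2.3584,-0.2605,0.3949,0.1387,1.4753,-12.2806,13.8664,-6.9395,1.5741,-0.0954
8,0.5841,0.1131,-0.4759,0.3957,-0.4424,5.0882,0.0892,-1.9994,2.0875,-0.2186,0.3659,0.1735,1.4536,-15.3281,12.8522,-6.5479,2.2528,0.1117
9,0.6803,0.1161,-0.5143,0.4346,-0.4465,4.5525,0.2076,-1.8514,1.8156,-0.1872,0.3374,0.2080,1.4306,-17.2001,10.5999,-5.2063,2.2752,0.3053
10,0.7659,0.1213,-0.5500,0.4680,-0.4500,4.0173,0.3179,-1.7129,1.5426,-0.1555,0.3101,0.2417,1.4069,-18.1941,7.7380,-3.3473,1.8916,0.4708
11,0.8409,0.1286,-0.5830,0.4961,-0.4529,3.5049,0.4194,-1.5740,1.2877,-0.1280,0.2845,0.2742,1.3827,-18.5445,4.6742,-1.2746,1.2734,0.6079
12,0.9061,0.1378,-0.6132,0.5193,-0.4553,3.0279,0.5074,-1.4382,1.0542,-0.1010,0.2609,0.3052,1.3586,-18.4387,1.6812,0.8039,0.5527,0.7151
13,0.9622,0.1486,-0.6407,0.5382,-0.4572,2.5936,0.5808,-1.3043,0.8470,-0.0762,0.2396,0.3344,1.3348,-18.0210,-1.0878,2.7628,-0.1867,0.7959
14,1.0101,0.1607,-0.6655,0.5531,-0.4587,2.2049,0.6384,-1.1743,0.6660,-0.0531,0.2206,0.3619,1.3116,-17.4014,-3.5517,4.5317,-0.8922,0.8537
15,1.0506,0.1739,-0.6878,0.5648,-0.4597,1.8612,0.6801,-1.0495,0.5109,-0.0343,0.2038,0.3876,1.2893,-16.6624,-5.6828,6.0809,-1.5362,0.8937
16,1.0848,0.1877,-0.7076,0.5736,-0.4605,1.5604,0.7063,-0.9312,0.3798,-0.0266,0.1893,0.4115,1.2680,-15.8672,-7.4890,7.4089,-2.1072,0.9234
17,1.1133,0.2020,-0.7252,0.5801,-0.4613,1.2990,0.7180,-0.8208,0.2705,-0.0297,0.1767,0.4337,1.2478,-15.0584,-8.9854,8.5230,-2.6028,0.9458
18,1.1370,0.2163,-0.7406,0.5845,-0.4615,1.0727,0.7163,-0.7182,0.1804,-0.0596,0.1660,0.4541,1.2288,-14.2717,-10.2151,9.4496,-3.0279,0.9723
19,1.1565,0.2305,-0.7540,0.5874,-0.4622,0.8788,0.7033,-0.6250,0.1078,-0.0810,0.1570,0.4728,1.2111,-13.5092,-11.1634,10.1820,-3.3855,0.9852
20,1.1725,0.2444,-0.7657,0.5890,-0.4628,0.7149,0.6814,-0.5419,0.0508,-0.0698,0.1495,0.4900,1.1947,-12.7695,-11.8364,10.7257,-3.6812,0.9728
21,1.1854,0.2578,-0.7758,0.5896,-0.4633,0.5768,0.6548,-0.4624,0.0123,-0.0652,0.1434,0.5057,1.1796,42.0691,-40.7691,10.0082,6.5881,-1.2281
22,1.2115,0.2604,-0.7952,0.6074,-0.4657,2.0273,-0.3769,-1.4647,1.7443,-0.1744,0.1343,0.5150,1.1578,30.6015,-31.6578,8.9761,4.0850,-0.8349
23,1.2628,0.2459,-0.8312,0.6543,-0.4690,3.0973,-1.0651,-2.1460,2.9020,-0.1536,0.1188,0.5144,1.1235,20.0707,-23.8131,7.5242,2.7601,-0.5595
24,1.3326,0.2213,-0.8768,0.7209,-0.4723,3.8834,-1.4048,-2.4380,3.6990,-0.1714,0.0979,0.5059,1.0803,10.9711,-17.7755,6.4524,1.6661,-0.2829
25,1.4160,0.1923,-0.9261,0.8000,-0.4757,4.4585,-1.5096,-2.5200,4.1560,-0.1726,0.0728,0.4913,1.0306,3.5232,-13.4063,5.9430,0.5500,-0.0308
26,1.5094,0.1628,-0.9757,0.8855,-0.4794,4.8829,-1.4411,-2.4712,4.3592,-0.2064,0.0445,0.4722,0.9767,-2.3302,-10.5086,5.9735,-0.6555,0.2238
27,1.6101,0.1360,-1.0238,0.9730,-0.4838,5.1998,-1.2484,-2.3607,4.3641,-0.2573,0.0143,0.4499,0.9202,-6.7405,-8.7281,6.3409,-1.8498,0.4675
28,1.7165,0.1138,-1.0696,1.0589,-0.4894,5.4372,-0.9652,-2.2322,4.2114,-0.3360,-0.0168,0.4253,0.8627,-9.9272,-7.7560,6.8397,-2.8892,0.7011
29,1.8269,0.0980,-1.1130,1.1404,-0.4967,5.6126,-0.6162,-2.1125,3.9309,-0.4354,-0.0480,0.3994,0.8051,-12.0985,-7.3192,7.2812,-3.6325,0.9154
30,1.9404,0.0896,-1.1542,1.2153,-0.5061,5.7347,-0.2216,-2.0141,3.5471,-0.5522,-0.0784,0.3729,0.7486,-13.4486,-7.2140,7.5277,-3.9718,1.1047
31,2.0559,0.0894,-1.1937,1.2817,-0.5179,5.8061,0.1970,-1.9411,3.0806,-0.6768,-0.1073,0.3463,0.6940,,,,,
# final θ (rad): 2.0559 0.0894 -1.1937 1.2817 -0.5179


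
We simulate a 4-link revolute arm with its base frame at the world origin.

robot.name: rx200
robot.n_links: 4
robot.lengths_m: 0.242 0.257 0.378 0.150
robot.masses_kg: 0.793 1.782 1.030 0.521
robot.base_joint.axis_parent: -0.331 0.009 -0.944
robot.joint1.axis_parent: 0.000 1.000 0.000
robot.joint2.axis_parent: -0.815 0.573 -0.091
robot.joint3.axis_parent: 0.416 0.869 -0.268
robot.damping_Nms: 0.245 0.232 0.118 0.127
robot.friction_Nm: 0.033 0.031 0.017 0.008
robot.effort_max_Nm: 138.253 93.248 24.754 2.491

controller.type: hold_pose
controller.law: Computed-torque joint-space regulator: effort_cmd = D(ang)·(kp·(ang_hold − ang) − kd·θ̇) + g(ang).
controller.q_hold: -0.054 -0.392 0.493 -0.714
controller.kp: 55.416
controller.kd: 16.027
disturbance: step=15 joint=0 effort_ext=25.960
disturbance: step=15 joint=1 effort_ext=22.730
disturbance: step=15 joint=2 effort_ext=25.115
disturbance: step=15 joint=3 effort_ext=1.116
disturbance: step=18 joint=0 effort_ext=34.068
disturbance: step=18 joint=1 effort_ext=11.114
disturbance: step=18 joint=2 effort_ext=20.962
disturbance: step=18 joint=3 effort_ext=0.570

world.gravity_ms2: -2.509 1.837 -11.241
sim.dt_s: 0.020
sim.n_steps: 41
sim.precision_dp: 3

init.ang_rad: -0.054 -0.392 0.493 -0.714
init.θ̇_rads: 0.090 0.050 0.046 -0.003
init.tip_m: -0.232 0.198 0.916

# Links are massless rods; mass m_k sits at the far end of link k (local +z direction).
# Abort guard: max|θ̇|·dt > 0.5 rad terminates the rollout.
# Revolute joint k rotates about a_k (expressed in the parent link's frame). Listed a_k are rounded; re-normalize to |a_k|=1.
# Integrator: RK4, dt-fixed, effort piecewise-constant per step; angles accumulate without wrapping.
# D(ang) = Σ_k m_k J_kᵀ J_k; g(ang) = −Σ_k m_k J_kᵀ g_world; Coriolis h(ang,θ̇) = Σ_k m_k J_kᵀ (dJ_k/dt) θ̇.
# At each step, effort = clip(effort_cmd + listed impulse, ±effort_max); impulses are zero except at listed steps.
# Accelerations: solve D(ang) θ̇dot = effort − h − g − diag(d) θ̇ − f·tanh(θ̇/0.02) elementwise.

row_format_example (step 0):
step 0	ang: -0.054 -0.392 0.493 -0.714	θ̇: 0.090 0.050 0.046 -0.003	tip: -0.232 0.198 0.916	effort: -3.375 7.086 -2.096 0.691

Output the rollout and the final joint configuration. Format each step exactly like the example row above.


step 1	ang: -0.053 -0.391 0.494 -0.714	θ̇: 0.056 0.032 0.037 0.004	tip: -0.231 0.199 0.916	effort: -3.096 7.346 -1.885 0.706
step 2	ang: -0.052 -0.391 0.494 -0.714	θ̇: 0.033 0.019 0.028 0.003	tip: -0.230 0.200 0.916	effort: -2.888 7.541 -1.726 0.717
step 3	ang: -0.051 -0.390 0.495 -0.714	θ̇: 0.017 0.011 0.020 0.002	tip: -0.230 0.200 0.916	effort: -2.735 7.685 -1.607 0.725
step 4	ang: -0.051 -0.390 0.495 -0.714	θ̇: 0.007 0.005 0.012 0.001	tip: -0.229 0.201 0.916	effort: -2.625 7.791 -1.518 0.731
step 5	ang: -0.051 -0.390 0.495 -0.714	θ̇: 0.001 0.002 0.005 0.000	tip: -0.229 0.201 0.916	effort: -2.547 7.869 -1.453 0.736
step 6	ang: -0.051 -0.390 0.496 -0.714	θ̇: -0.002 -0.001 0.000 -0.000	tip: -0.229 0.201 0.916	effort: -2.492 7.926 -1.405 0.739
step 7	ang: -0.051 -0.390 0.495 -0.714	θ̇: -0.004 -0.002 -0.003 -0.000	tip: -0.229 0.201 0.916	effort: -2.454 7.968 -1.371 0.742
step 8	ang: -0.051 -0.390 0.495 -0.714	θ̇: -0.006 -0.003 -0.006 -0.001	tip: -0.229 0.201 0.916	effort: -2.426 7.999 -1.346 0.743
step 9	ang: -0.051 -0.390 0.495 -0.714	θ̇: -0.006 -0.004 -0.007 -0.001	tip: -0.230 0.200 0.916	effort: -2.407 8.022 -1.328 0.745
step 10	ang: -0.051 -0.390 0.495 -0.714	θ̇: -0.007 -0.004 -0.008 -0.001	tip: -0.230 0.200 0.916	effort: -2.394 8.038 -1.314 0.746
step 11	ang: -0.051 -0.390 0.495 -0.714	θ̇: -0.007 -0.005 -0.008 -0.001	tip: -0.230 0.200 0.916	effort: -2.384 8.051 -1.305 0.746
step 12	ang: -0.052 -0.391 0.495 -0.714	θ̇: -0.007 -0.005 -0.008 -0.001	tip: -0.230 0.200 0.916	effort: -2.378 8.060 -1.297 0.747
step 13	ang: -0.052 -0.391 0.495 -0.714	θ̇: -0.007 -0.005 -0.008 -0.001	tip: -0.230 0.200 0.916	effort: -2.374 8.067 -1.292 0.747
step 14	ang: -0.052 -0.391 0.494 -0.714	θ̇: -0.006 -0.004 -0.008 -0.001	tip: -0.230 0.200 0.916	effort: -2.371 8.072 -1.288 0.747
step 15	ang: -0.052 -0.391 0.494 -0.714	θ̇: -0.006 -0.004 -0.007 -0.001	tip: -0.230 0.200 0.916	effort: 23.591 30.805 23.829 1.864
step 16	ang: -0.052 -0.391 0.512 -0.714	θ̇: 0.028 0.007 1.757 0.026	tip: -0.225 0.206 0.914	effort: -10.968 0.438 -9.686 0.365
step 17	ang: -0.051 -0.391 0.541 -0.713	θ̇: 0.045 0.013 1.125 0.070	tip: -0.215 0.217 0.911	effort: -8.664 2.267 -7.618 0.445
step 18	ang: -0.050 -0.390 0.559 -0.712	θ̇: 0.040 0.014 0.688 0.044	tip: -0.209 0.224 0.909	effort: 27.136 14.783 14.907 1.085
step 19	ang: -0.034 -0.391 0.569 -0.712	θ̇: 1.569 -0.049 0.387 -0.066	tip: -0.202 0.236 0.907	effort: -16.891 1.230 -11.777 0.382
step 20	ang: -0.008 -0.392 0.575 -0.712	θ̇: 1.022 -0.068 0.207 0.027	tip: -0.194 0.251 0.904	effort: -12.881 3.314 -8.963 0.483
step 21	ang: 0.008 -0.393 0.578 -0.712	θ̇: 0.625 -0.058 0.069 0.017	tip: -0.190 0.260 0.902	effort: -9.911 4.715 -6.895 0.559
step 22	ang: 0.018 -0.394 0.578 -0.712	θ̇: 0.341 -0.041 -0.033 0.004	tip: -0.188 0.265 0.901	effort: -7.716 5.693 -5.367 0.613
step 23	ang: 0.023 -0.395 0.577 -0.712	θ̇: 0.138 -0.028 -0.100 0.000	tip: -0.188 0.266 0.900	effort: -6.099 6.395 -4.242 0.651
step 24	ang: 0.024 -0.395 0.575 -0.712	θ̇: -0.000 -0.018 -0.150 -0.001	tip: -0.189 0.266 0.901	effort: -4.914 6.912 -3.406 0.679
step 25	ang: 0.023 -0.396 0.571 -0.712	θ̇: -0.085 -0.009 -0.191 -0.002	tip: -0.190 0.265 0.901	effort: -4.065 7.298 -2.783 0.699
step 26	ang: 0.021 -0.396 0.567 -0.712	θ̇: -0.139 -0.003 -0.218 -0.001	tip: -0.192 0.262 0.902	effort: -3.451 7.588 -2.322 0.715
step 27	ang: 0.018 -0.396 0.563 -0.712	θ̇: -0.172 0.000 -0.233 -0.000	tip: -0.195 0.259 0.902	effort: -3.008 7.806 -1.980 0.726
step 28	ang: 0.014 -0.396 0.558 -0.712	θ̇: -0.190 0.002 -0.239 0.001	tip: -0.197 0.256 0.903	effort: -2.691 7.968 -1.728 0.735
step 29	ang: 0.011 -0.396 0.553 -0.712	θ̇: -0.198 0.004 -0.237 0.001	tip: -0.200 0.252 0.904	effort: -2.468 8.086 -1.544 0.741
step 30	ang: 0.007 -0.395 0.548 -0.712	θ̇: -0.199 0.004 -0.231 0.001	tip: -0.202 0.249 0.905	effort: -2.314 8.170 -1.411 0.746
step 31	ang: 0.003 -0.395 0.544 -0.712	θ̇: -0.195 0.005 -0.222 0.001	tip: -0.205 0.245 0.906	effort: -2.211 8.228 -1.316 0.749
step 32	ang: -0.001 -0.395 0.540 -0.712	θ̇: -0.189 0.005 -0.211 0.001	tip: -0.207 0.242 0.907	effort: -2.144 8.266 -1.249 0.751
step 33	ang: -0.005 -0.395 0.536 -0.712	θ̇: -0.180 0.005 -0.198 0.001	tip: -0.209 0.239 0.908	effort: -2.104 8.289 -1.204 0.753
step 34	ang: -0.008 -0.395 0.532 -0.711	θ̇: -0.171 0.006 -0.185 0.001	tip: -0.211 0.235 0.908	effort: -2.083 8.302 -1.174 0.753
step 35	ang: -0.012 -0.395 0.528 -0.711	θ̇: -0.161 0.006 -0.171 0.001	tip: -0.213 0.233 0.909	effort: -2.076 8.306 -1.155 0.754
step 36	ang: -0.015 -0.395 0.525 -0.711	θ̇: -0.151 0.006 -0.158 0.000	tip: -0.215 0.230 0.910	effort: -2.078 8.305 -1.145 0.754
step 37	ang: -0.018 -0.395 0.522 -0.711	θ̇: -0.141 0.006 -0.145 0.000	tip: -0.217 0.227 0.910	effort: -2.087 8.299 -1.141 0.754
step 38	ang: -0.021 -0.395 0.519 -0.711	θ̇: -0.131 0.006 -0.133 0.000	tip: -0.218 0.225 0.911	effort: -2.100 8.291 -1.142 0.754
step 39	ang: -0.023 -0.395 0.517 -0.711	θ̇: -0.121 0.006 -0.121 -0.000	tip: -0.219 0.223 0.911	effort: -2.116 8.282 -1.145 0.754
step 40	ang: -0.025 -0.394 0.514 -0.711	θ̇: -0.113 0.006 -0.110 -0.000	tip: -0.221 0.221 0.912	effort: -2.133 8.271 -1.150 0.753
step 41	ang: -0.028 -0.394 0.512 -0.711	θ̇: -0.104 0.005 -0.100 -0.000	tip: -0.222 0.219 0.912
final ang (rad): -0.028 -0.394 0.512 -0.711


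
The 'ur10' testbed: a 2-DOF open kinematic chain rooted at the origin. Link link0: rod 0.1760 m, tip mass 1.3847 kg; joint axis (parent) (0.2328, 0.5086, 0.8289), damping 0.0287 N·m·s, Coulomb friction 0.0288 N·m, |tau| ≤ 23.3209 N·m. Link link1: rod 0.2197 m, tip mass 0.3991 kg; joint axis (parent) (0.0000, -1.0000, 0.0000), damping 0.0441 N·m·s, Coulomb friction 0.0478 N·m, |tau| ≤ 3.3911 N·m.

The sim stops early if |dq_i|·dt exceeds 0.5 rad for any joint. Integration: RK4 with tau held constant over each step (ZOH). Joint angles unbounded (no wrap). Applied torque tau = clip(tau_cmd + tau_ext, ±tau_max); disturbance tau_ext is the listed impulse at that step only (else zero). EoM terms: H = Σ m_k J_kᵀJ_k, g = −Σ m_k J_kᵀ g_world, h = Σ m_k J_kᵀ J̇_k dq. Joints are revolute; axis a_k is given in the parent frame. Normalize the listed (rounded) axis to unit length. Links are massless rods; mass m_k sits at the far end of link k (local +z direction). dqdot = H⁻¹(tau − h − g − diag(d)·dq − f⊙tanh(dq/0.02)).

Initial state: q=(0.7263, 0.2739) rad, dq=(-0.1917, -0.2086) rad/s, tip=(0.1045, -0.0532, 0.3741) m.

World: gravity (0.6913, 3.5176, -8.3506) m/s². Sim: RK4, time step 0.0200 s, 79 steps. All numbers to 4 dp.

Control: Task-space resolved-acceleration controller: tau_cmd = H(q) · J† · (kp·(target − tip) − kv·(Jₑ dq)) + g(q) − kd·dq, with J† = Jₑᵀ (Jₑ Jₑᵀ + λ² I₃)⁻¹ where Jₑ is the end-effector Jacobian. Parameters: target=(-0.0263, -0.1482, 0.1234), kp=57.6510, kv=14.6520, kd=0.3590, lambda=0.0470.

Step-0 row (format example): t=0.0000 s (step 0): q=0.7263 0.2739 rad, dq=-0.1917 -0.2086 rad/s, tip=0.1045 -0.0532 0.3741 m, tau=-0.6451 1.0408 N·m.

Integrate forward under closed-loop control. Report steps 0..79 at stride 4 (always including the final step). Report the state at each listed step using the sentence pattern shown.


t=0.0800 s (step 4): q=0.7608 0.3566 rad, dq=0.4563 1.1913 rad/s, tip=0.0976 -0.0632 0.3718 m, tau=-0.8804 0.3033 N·m.
t=0.1600 s (step 8): q=0.7957 0.4533 rad, dq=0.4205 1.2279 rad/s, tip=0.0884 -0.0752 0.3678 m, tau=-0.8839 0.2337 N·m.
t=0.2400 s (step 12): q=0.8280 0.5521 rad, dq=0.3906 1.2444 rad/s, tip=0.0787 -0.0875 0.3623 m, tau=-0.8926 0.1649 N·m.
t=0.3200 s (step 16): q=0.8580 0.6516 rad, dq=0.3606 1.2455 rad/s, tip=0.0687 -0.0996 0.3551 m, tau=-0.8987 0.0936 N·m.
t=0.4000 s (step 20): q=0.8856 0.7506 rad, dq=0.3315 1.2321 rad/s, tip=0.0586 -0.1113 0.3464 m, tau=-0.9020 0.0212 N·m.
t=0.4800 s (step 24): q=0.9109 0.8480 rad, dq=0.3040 1.2051 rad/s, tip=0.0487 -0.1221 0.3363 m, tau=-0.9033 -0.0504 N·m.
t=0.5600 s (step 28): q=0.9342 0.9428 rad, dq=0.2787 1.1658 rad/s, tip=0.0391 -0.1320 0.3252 m, tau=-0.9033 -0.1197 N·m.
t=0.6400 s (step 32): q=0.9555 1.0340 rad, dq=0.2555 1.1163 rad/s, tip=0.0300 -0.1407 0.3132 m, tau=-0.9027 -0.1852 N·m.
t=0.7200 s (step 36): q=0.9750 1.1209 rad, dq=0.2346 1.0587 rad/s, tip=0.0216 -0.1481 0.3008 m, tau=-0.9017 -0.2460 N·m.
t=0.8000 s (step 40): q=0.9930 1.2030 rad, dq=0.2156 0.9955 rad/s, tip=0.0140 -0.1543 0.2882 m, tau=-0.9009 -0.3014 N·m.
t=0.8800 s (step 44): q=1.0095 1.2799 rad, dq=0.1985 0.9288 rad/s, tip=0.0071 -0.1593 0.2757 m, tau=-0.9002 -0.3512 N·m.
t=0.9600 s (step 48): q=1.0248 1.3513 rad, dq=0.1831 0.8607 rad/s, tip=0.0011 -0.1633 0.2635 m, tau=-0.8999 -0.3954 N·m.
t=1.0400 s (step 52): q=1.0388 1.4174 rad, dq=0.1690 0.7929 rad/s, tip=-0.0041 -0.1663 0.2518 m, tau=-0.8999 -0.4342 N·m.
t=1.1200 s (step 56): q=1.0518 1.4781 rad, dq=0.1563 0.7266 rad/s, tip=-0.0087 -0.1685 0.2407 m, tau=-0.9003 -0.4679 N·m.
t=1.2000 s (step 60): q=1.0638 1.5336 rad, dq=0.1446 0.6630 rad/s, tip=-0.0125 -0.1700 0.2303 m, tau=-0.9010 -0.4970 N·m.
t=1.2800 s (step 64): q=1.0749 1.5842 rad, dq=0.1339 0.6027 rad/s, tip=-0.0158 -0.1710 0.2207 m, tau=-0.9020 -0.5221 N·m.
t=1.3600 s (step 68): q=1.0852 1.6301 rad, dq=0.1240 0.5462 rad/s, tip=-0.0186 -0.1715 0.2119 m, tau=-0.9032 -0.5435 N·m.
t=1.4400 s (step 72): q=1.0948 1.6716 rad, dq=0.1148 0.4937 rad/s, tip=-0.0209 -0.1718 0.2038 m, tau=-0.9047 -0.5619 N·m.
t=1.5200 s (step 76): q=1.1036 1.7091 rad, dq=0.1063 0.4453 rad/s, tip=-0.0229 -0.1717 0.1964 m, tau=-0.9062 -0.5775 N·m.
t=1.5800 s (step 79): q=1.1098 1.7348 rad, dq=0.1002 0.4116 rad/s, tip=-0.0241 -0.1716 0.1913 m.


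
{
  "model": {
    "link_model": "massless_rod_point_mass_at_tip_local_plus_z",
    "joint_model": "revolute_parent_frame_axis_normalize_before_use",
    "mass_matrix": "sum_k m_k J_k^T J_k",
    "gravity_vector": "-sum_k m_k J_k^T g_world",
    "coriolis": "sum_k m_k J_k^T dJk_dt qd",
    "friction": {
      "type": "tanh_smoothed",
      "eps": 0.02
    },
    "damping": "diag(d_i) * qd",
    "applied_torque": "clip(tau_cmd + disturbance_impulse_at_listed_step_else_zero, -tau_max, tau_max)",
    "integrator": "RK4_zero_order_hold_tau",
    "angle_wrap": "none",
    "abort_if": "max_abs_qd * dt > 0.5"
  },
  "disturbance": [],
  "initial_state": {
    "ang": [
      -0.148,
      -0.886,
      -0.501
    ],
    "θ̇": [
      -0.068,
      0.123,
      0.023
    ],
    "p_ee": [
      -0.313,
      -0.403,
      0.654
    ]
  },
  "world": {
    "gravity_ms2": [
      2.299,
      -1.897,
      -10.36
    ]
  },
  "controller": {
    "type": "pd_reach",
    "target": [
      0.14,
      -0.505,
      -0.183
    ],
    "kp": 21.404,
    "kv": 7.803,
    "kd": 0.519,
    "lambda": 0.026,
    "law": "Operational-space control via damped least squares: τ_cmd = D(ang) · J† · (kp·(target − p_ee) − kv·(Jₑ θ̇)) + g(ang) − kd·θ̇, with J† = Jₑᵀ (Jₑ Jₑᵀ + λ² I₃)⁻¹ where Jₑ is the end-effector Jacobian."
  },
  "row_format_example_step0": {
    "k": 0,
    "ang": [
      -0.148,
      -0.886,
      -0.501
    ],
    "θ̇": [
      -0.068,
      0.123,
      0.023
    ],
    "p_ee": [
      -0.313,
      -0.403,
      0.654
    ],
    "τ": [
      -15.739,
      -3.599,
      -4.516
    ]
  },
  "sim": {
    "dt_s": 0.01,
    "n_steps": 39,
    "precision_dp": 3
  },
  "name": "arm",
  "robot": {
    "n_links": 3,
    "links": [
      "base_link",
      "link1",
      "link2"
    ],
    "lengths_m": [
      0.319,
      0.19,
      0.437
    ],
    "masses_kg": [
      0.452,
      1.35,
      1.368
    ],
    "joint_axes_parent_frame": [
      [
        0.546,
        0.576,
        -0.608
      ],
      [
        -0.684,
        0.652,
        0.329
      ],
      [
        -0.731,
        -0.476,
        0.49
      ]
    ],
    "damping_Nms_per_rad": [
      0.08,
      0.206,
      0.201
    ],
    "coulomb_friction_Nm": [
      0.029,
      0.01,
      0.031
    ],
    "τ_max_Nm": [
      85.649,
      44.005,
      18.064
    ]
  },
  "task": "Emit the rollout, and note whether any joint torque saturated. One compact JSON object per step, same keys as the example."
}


{"k":1,"ang":[-0.155,-0.884,-0.507],"\u03b8\u0307":[-1.407,0.215,-1.173],"p_ee":[-0.312,-0.403,0.654],"\u03c4":[-13.985,-2.749,-3.225]}
{"k":2,"ang":[-0.175,-0.882,-0.523],"\u03b8\u0307":[-2.53,0.253,-2.148],"p_ee":[-0.31,-0.403,0.652],"\u03c4":[-11.935,-1.937,-2.176]}
{"k":3,"ang":[-0.205,-0.879,-0.549],"\u03b8\u0307":[-3.432,0.231,-2.902],"p_ee":[-0.309,-0.404,0.649],"\u03c4":[-9.754,-1.155,-1.34]}
{"k":4,"ang":[-0.243,-0.878,-0.581],"\u03b8\u0307":[-4.122,0.151,-3.447],"p_ee":[-0.306,-0.404,0.644],"\u03c4":[-7.607,-0.407,-0.683]}
{"k":5,"ang":[-0.286,-0.877,-0.617],"\u03b8\u0307":[-4.623,0.023,-3.803],"p_ee":[-0.303,-0.404,0.638],"\u03c4":[-5.621,0.303,-0.174]}
{"k":6,"ang":[-0.334,-0.877,-0.656],"\u03b8\u0307":[-4.966,-0.144,-3.998],"p_ee":[-0.3,-0.405,0.631],"\u03c4":[-3.872,0.97,0.22]}
{"k":7,"ang":[-0.385,-0.88,-0.696],"\u03b8\u0307":[-5.185,-0.339,-4.06],"p_ee":[-0.297,-0.405,0.624],"\u03c4":[-2.387,1.594,0.525]}
{"k":8,"ang":[-0.438,-0.884,-0.737],"\u03b8\u0307":[-5.309,-0.555,-4.017],"p_ee":[-0.293,-0.405,0.615],"\u03c4":[-1.164,2.178,0.762]}
{"k":9,"ang":[-0.491,-0.891,-0.776],"\u03b8\u0307":[-5.364,-0.784,-3.893],"p_ee":[-0.289,-0.405,0.606],"\u03c4":[-0.18,2.723,0.95]}
{"k":10,"ang":[-0.545,-0.9,-0.814],"\u03b8\u0307":[-5.371,-1.022,-3.707],"p_ee":[-0.285,-0.405,0.596],"\u03c4":[0.591,3.232,1.101]}
{"k":11,"ang":[-0.598,-0.911,-0.85],"\u03b8\u0307":[-5.347,-1.264,-3.475],"p_ee":[-0.281,-0.405,0.585],"\u03c4":[1.177,3.708,1.223]}
{"k":12,"ang":[-0.651,-0.925,-0.884],"\u03b8\u0307":[-5.303,-1.509,-3.208],"p_ee":[-0.277,-0.406,0.574],"\u03c4":[1.604,4.15,1.322]}
{"k":13,"ang":[-0.704,-0.941,-0.914],"\u03b8\u0307":[-5.25,-1.754,-2.915],"p_ee":[-0.272,-0.406,0.563],"\u03c4":[1.893,4.561,1.404]}
{"k":14,"ang":[-0.756,-0.96,-0.942],"\u03b8\u0307":[-5.194,-1.998,-2.603],"p_ee":[-0.267,-0.407,0.551],"\u03c4":[2.061,4.939,1.469]}
{"k":15,"ang":[-0.808,-0.981,-0.966],"\u03b8\u0307":[-5.141,-2.24,-2.277],"p_ee":[-0.261,-0.408,0.54],"\u03c4":[2.122,5.283,1.52]}
{"k":16,"ang":[-0.859,-1.005,-0.987],"\u03b8\u0307":[-5.096,-2.478,-1.94],"p_ee":[-0.256,-0.409,0.528],"\u03c4":[2.085,5.59,1.556]}
{"k":17,"ang":[-0.91,-1.031,-1.005],"\u03b8\u0307":[-5.062,-2.712,-1.595],"p_ee":[-0.25,-0.411,0.516],"\u03c4":[1.957,5.856,1.579]}
{"k":18,"ang":[-0.96,-1.059,-1.019],"\u03b8\u0307":[-5.044,-2.942,-1.242],"p_ee":[-0.243,-0.412,0.504],"\u03c4":[1.741,6.079,1.587]}
{"k":19,"ang":[-1.011,-1.09,-1.03],"\u03b8\u0307":[-5.048,-3.168,-0.882],"p_ee":[-0.236,-0.414,0.492],"\u03c4":[1.441,6.252,1.578]}
{"k":20,"ang":[-1.062,-1.122,-1.037],"\u03b8\u0307":[-5.078,-3.391,-0.512],"p_ee":[-0.229,-0.416,0.481],"\u03c4":[1.066,6.371,1.552]}
{"k":21,"ang":[-1.113,-1.157,-1.04],"\u03b8\u0307":[-5.142,-3.611,-0.13],"p_ee":[-0.221,-0.418,0.469],"\u03c4":[0.641,6.442,1.504]}
{"k":22,"ang":[-1.165,-1.195,-1.039],"\u03b8\u0307":[-5.243,-3.828,0.264],"p_ee":[-0.213,-0.42,0.458],"\u03c4":[0.248,6.489,1.44]}
{"k":23,"ang":[-1.218,-1.234,-1.035],"\u03b8\u0307":[-5.38,-4.041,0.675],"p_ee":[-0.204,-0.422,0.447],"\u03c4":[0.098,6.602,1.35]}
{"k":24,"ang":[-1.272,-1.275,-1.026],"\u03b8\u0307":[-5.528,-4.24,1.099],"p_ee":[-0.195,-0.424,0.436],"\u03c4":[0.64,6.991,1.241]}
{"k":25,"ang":[-1.328,-1.319,-1.013],"\u03b8\u0307":[-5.615,-4.392,1.5],"p_ee":[-0.185,-0.427,0.426],"\u03c4":[2.432,7.954,1.131]}
{"k":26,"ang":[-1.383,-1.363,-0.996],"\u03b8\u0307":[-5.495,-4.437,1.801],"p_ee":[-0.175,-0.429,0.416],"\u03c4":[5.286,9.49,1.064]}
{"k":27,"ang":[-1.436,-1.407,-0.978],"\u03b8\u0307":[-5.032,-4.32,1.901],"p_ee":[-0.165,-0.431,0.406],"\u03c4":[7.806,10.993,1.088]}
{"k":28,"ang":[-1.483,-1.448,-0.959],"\u03b8\u0307":[-4.243,-4.054,1.772],"p_ee":[-0.154,-0.434,0.397],"\u03c4":[8.918,11.914,1.209]}
{"k":29,"ang":[-1.52,-1.487,-0.943],"\u03b8\u0307":[-3.284,-3.708,1.475],"p_ee":[-0.143,-0.436,0.388],"\u03c4":[8.752,12.246,1.395]}
{"k":30,"ang":[-1.548,-1.523,-0.93],"\u03b8\u0307":[-2.314,-3.35,1.098],"p_ee":[-0.132,-0.438,0.379],"\u03c4":[7.878,12.223,1.602]}
{"k":31,"ang":[-1.567,-1.554,-0.921],"\u03b8\u0307":[-1.431,-3.019,0.711],"p_ee":[-0.122,-0.439,0.369],"\u03c4":[6.729,12.037,1.8]}
{"k":32,"ang":[-1.577,-1.583,-0.916],"\u03b8\u0307":[-0.68,-2.732,0.356],"p_ee":[-0.111,-0.441,0.36],"\u03c4":[5.542,11.799,1.971]}
{"k":33,"ang":[-1.581,-1.609,-0.913],"\u03b8\u0307":[-0.073,-2.496,0.059],"p_ee":[-0.101,-0.442,0.35],"\u03c4":[4.426,11.564,2.104]}
{"k":34,"ang":[-1.58,-1.633,-0.914],"\u03b8\u0307":[0.388,-2.313,-0.164],"p_ee":[-0.091,-0.443,0.339],"\u03c4":[3.431,11.357,2.191]}
{"k":35,"ang":[-1.574,-1.656,-0.916],"\u03b8\u0307":[0.726,-2.175,-0.32],"p_ee":[-0.082,-0.444,0.329],"\u03c4":[2.564,11.185,2.239]}
{"k":36,"ang":[-1.566,-1.677,-0.92],"\u03b8\u0307":[0.959,-2.076,-0.414],"p_ee":[-0.074,-0.444,0.318],"\u03c4":[1.819,11.049,2.254]}
{"k":37,"ang":[-1.555,-1.698,-0.924],"\u03b8\u0307":[1.107,-2.009,-0.454],"p_ee":[-0.065,-0.445,0.307],"\u03c4":[1.185,10.948,2.241]}
{"k":38,"ang":[-1.544,-1.717,-0.929],"\u03b8\u0307":[1.185,-1.97,-0.45],"p_ee":[-0.057,-0.445,0.296],"\u03c4":[0.652,10.876,2.203]}
{"k":39,"ang":[-1.532,-1.737,-0.933],"\u03b8\u0307":[1.208,-1.952,-0.408],"p_ee":[-0.05,-0.445,0.284]}
{"summary": "any joint saturated: no"}


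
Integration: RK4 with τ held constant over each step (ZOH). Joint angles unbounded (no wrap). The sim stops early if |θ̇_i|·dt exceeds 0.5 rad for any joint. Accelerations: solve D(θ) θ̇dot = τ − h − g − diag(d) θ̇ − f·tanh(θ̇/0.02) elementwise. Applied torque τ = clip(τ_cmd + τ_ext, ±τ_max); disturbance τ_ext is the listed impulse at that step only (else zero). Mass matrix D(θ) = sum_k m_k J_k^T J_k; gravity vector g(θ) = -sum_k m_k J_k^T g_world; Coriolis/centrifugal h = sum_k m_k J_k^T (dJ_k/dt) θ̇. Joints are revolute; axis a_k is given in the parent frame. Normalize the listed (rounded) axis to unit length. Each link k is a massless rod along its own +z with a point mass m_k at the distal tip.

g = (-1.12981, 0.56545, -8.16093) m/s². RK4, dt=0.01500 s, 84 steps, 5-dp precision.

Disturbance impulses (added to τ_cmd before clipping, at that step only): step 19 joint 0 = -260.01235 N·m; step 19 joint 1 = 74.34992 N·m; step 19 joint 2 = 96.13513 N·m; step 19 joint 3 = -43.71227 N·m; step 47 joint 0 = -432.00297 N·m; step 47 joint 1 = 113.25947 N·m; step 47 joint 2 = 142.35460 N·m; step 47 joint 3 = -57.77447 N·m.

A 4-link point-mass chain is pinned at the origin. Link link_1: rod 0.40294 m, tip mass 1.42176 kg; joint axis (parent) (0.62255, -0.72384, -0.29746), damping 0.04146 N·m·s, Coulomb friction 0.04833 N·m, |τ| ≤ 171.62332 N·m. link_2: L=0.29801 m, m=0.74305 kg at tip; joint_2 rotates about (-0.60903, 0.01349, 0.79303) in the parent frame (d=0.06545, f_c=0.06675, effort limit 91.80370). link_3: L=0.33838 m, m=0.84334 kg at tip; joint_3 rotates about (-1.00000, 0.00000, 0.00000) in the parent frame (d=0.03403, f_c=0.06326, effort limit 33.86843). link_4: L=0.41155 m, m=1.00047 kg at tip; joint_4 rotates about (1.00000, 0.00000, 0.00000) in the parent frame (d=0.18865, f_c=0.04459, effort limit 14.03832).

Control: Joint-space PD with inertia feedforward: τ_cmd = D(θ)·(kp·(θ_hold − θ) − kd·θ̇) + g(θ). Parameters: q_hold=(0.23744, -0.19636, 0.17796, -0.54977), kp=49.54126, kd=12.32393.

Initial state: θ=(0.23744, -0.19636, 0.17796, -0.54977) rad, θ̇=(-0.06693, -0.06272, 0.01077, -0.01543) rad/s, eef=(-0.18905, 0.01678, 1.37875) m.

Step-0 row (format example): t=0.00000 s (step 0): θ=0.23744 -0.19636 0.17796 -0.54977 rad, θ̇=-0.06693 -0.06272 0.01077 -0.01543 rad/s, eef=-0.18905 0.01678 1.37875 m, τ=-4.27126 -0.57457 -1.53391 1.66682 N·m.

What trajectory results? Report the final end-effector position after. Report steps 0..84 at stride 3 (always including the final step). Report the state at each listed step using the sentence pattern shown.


t=0.04500 s (step 3): θ=0.23519 -0.19790 0.17788 -0.55013 rad, θ̇=-0.03404 -0.01614 -0.00305 0.00185 rad/s, eef=-0.18665 0.01766 1.37908 m, τ=-4.99574 -0.51852 -1.37285 1.59176 N·m.
t=0.09000 s (step 6): θ=0.23418 -0.19821 0.17768 -0.55008 rad, θ̇=-0.01214 -0.00450 0.00252 0.00621 rad/s, eef=-0.18565 0.01812 1.37925 m, τ=-5.51406 -0.45789 -1.26075 1.54749 N·m.
t=0.13500 s (step 9): θ=0.23391 -0.19819 0.17759 -0.55008 rad, θ̇=0.00024 -0.00108 0.00541 0.00539 rad/s, eef=-0.18541 0.01828 1.37930 m, τ=-5.86697 -0.40413 -1.17740 1.51617 N·m.
t=0.18000 s (step 12): θ=0.23406 -0.19807 0.17756 -0.55013 rad, θ̇=0.00655 0.00013 0.00628 0.00462 rad/s, eef=-0.18556 0.01824 1.37927 m, τ=-6.09865 -0.36393 -1.11869 1.49384 N·m.
t=0.22500 s (step 15): θ=0.23440 -0.19791 0.17756 -0.55020 rad, θ̇=0.00929 0.00042 0.00647 0.00436 rad/s, eef=-0.18591 0.01809 1.37920 m, τ=-6.24760 -0.33629 -1.07943 1.47868 N·m.
t=0.27000 s (step 18): θ=0.23482 -0.19776 0.17756 -0.55027 rad, θ̇=0.01001 0.00033 0.00640 0.00436 rad/s, eef=-0.18633 0.01788 1.37913 m, τ=-6.34065 -0.31863 -1.05459 1.46902 N·m.
t=0.31500 s (step 21): θ=0.20159 0.05973 -0.16189 -0.72412 rad, θ̇=-0.80104 10.87639 -12.54880 -5.29248 rad/s, eef=-0.20232 0.03324 1.37578 m, τ=22.50472 -12.02075 -6.94748 4.51552 N·m.
t=0.36000 s (step 24): θ=0.19398 0.41108 -0.51992 -0.83749 rad, θ̇=0.12055 4.82408 -4.36136 -0.81759 rad/s, eef=-0.20663 0.04505 1.36380 m, τ=16.68853 -8.27299 -3.31973 3.57446 N·m.
t=0.40500 s (step 27): θ=0.20082 0.53512 -0.62196 -0.84442 rad, θ̇=0.15513 1.08791 -0.64185 0.27053 rad/s, eef=-0.20645 0.04870 1.35986 m, τ=9.28739 -5.87436 -1.90704 2.83251 N·m.
t=0.45000 s (step 30): θ=0.20753 0.53758 -0.60759 -0.82414 rad, θ̇=0.15058 -0.74145 1.05063 0.57714 rad/s, eef=-0.21435 0.04701 1.36166 m, τ=1.76814 -3.73037 -1.38597 2.38316 N·m.
t=0.49500 s (step 33): θ=0.21453 0.48323 -0.54149 -0.79535 rad, θ̇=0.16134 -1.57572 1.79595 0.68620 rad/s, eef=-0.22680 0.04219 1.36539 m, τ=-4.12529 -2.11224 -0.99885 2.02943 N·m.
t=0.54000 s (step 36): θ=0.22202 0.40515 -0.45485 -0.76434 rad, θ̇=0.17000 -1.82713 1.99213 0.67814 rad/s, eef=-0.23903 0.03660 1.36890 m, τ=-7.92865 -1.10706 -0.66201 1.76875 N·m.
t=0.58500 s (step 39): θ=0.22957 0.32450 -0.36780 -0.73589 rad, θ̇=0.16228 -1.72359 1.84302 0.57727 rad/s, eef=-0.24823 0.03160 1.37124 m, τ=-9.80992 -0.61238 -0.43449 1.61489 N·m.
t=0.63000 s (step 42): θ=0.23628 0.25225 -0.29130 -0.71309 rad, θ̇=0.13327 -1.48151 1.55059 0.43512 rad/s, eef=-0.25354 0.02766 1.37238 m, τ=-10.29463 -0.42996 -0.33920 1.54977 N·m.
t=0.67500 s (step 45): θ=0.24137 0.19124 -0.22834 -0.69659 rad, θ̇=0.09174 -1.23687 1.25516 0.30351 rad/s, eef=-0.25526 0.02483 1.37273 m, τ=-9.97450 -0.39433 -0.34567 1.54006 N·m.
t=0.72000 s (step 48): θ=0.24257 0.32529 -0.37147 -0.75072 rad, θ̇=0.31200 23.34796 -23.36114 -6.86313 rad/s, eef=-0.26121 0.02491 1.36666 m, τ=24.32431 -17.88065 -6.57674 4.92844 N·m.
t=0.76500 s (step 51): θ=0.29104 0.95686 -0.94471 -0.82684 rad, θ̇=1.00892 7.30538 -6.14502 0.60249 rad/s, eef=-0.23359 0.03508 1.33134 m, τ=25.08570 -17.22801 1.81144 2.63357 N·m.
t=0.81000 s (step 54): θ=0.32284 1.13198 -1.08343 -0.78397 rad, θ̇=0.43604 1.26417 -0.76414 1.02462 rad/s, eef=-0.21446 0.03620 1.31799 m, τ=14.84360 -13.48337 2.54017 1.64160 N·m.
t=0.85500 s (step 57): θ=0.33328 1.11329 -1.05297 -0.74270 rad, θ̇=0.05722 -1.82172 1.87914 0.82967 rad/s, eef=-0.22552 0.01973 1.32399 m, τ=3.56948 -7.47239 1.54468 1.34359 N·m.
t=0.90000 s (step 60): θ=0.33055 0.98873 -0.93201 -0.70602 rad, θ̇=-0.15686 -3.58198 3.38580 0.83528 rad/s, eef=-0.25371 -0.00555 1.33953 m, τ=-6.14033 -2.03209 1.14879 0.89025 N·m.
t=0.94500 s (step 63): θ=0.32150 0.80567 -0.76108 -0.66666 rad, θ̇=-0.22388 -4.43677 4.11141 0.91160 rad/s, eef=-0.28535 -0.02899 1.35564 m, τ=-13.58118 1.46876 1.51396 0.36066 N·m.
t=0.99000 s (step 66): θ=0.31233 0.60366 -0.57405 -0.62605 rad, θ̇=-0.16838 -4.39362 4.07795 0.86331 rad/s, eef=-0.30987 -0.04372 1.36747 m, τ=-17.83480 2.74157 1.93907 0.09115 N·m.
t=1.03500 s (step 69): θ=0.30683 0.42326 -0.40544 -0.59240 rad, θ̇=-0.08045 -3.51270 3.30982 0.59376 rad/s, eef=-0.32208 -0.04858 1.37393 m, τ=-18.40152 2.39907 1.81109 0.22010 N·m.
t=1.08000 s (step 72): θ=0.30394 0.29041 -0.27979 -0.57415 rad, θ̇=-0.06223 -2.41040 2.27863 0.21643 rad/s, eef=-0.32315 -0.04622 1.37630 m, τ=-16.31680 1.44160 1.18042 0.58184 N·m.
t=1.12500 s (step 75): θ=0.30036 0.20064 -0.19558 -0.57079 rad, θ̇=-0.10153 -1.64662 1.53218 -0.02439 rad/s, eef=-0.31695 -0.03969 1.37670 m, τ=-13.37078 0.54176 0.43337 0.95122 N·m.
t=1.17000 s (step 78): θ=0.29481 0.13671 -0.13610 -0.57291 rad, θ̇=-0.14402 -1.23034 1.14215 -0.06175 rad/s, eef=-0.30654 -0.03134 1.37685 m, τ=-10.69364 -0.10033 -0.19403 1.21288 N·m.
t=1.21500 s (step 81): θ=0.28770 0.08741 -0.09058 -0.57581 rad, θ̇=-0.16938 -0.97968 0.89821 -0.06356 rad/s, eef=-0.29394 -0.02265 1.37718 m, τ=-8.63049 -0.50057 -0.64861 1.39813 N·m.
t=1.26000 s (step 84): θ=0.27986 0.04731 -0.05411 -0.57843 rad, θ̇=-0.17647 -0.81276 0.73232 -0.05148 rad/s, eef=-0.28060 -0.01447 1.37765 m.
final eef position (m): -0.28060 -0.01447 1.37765
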